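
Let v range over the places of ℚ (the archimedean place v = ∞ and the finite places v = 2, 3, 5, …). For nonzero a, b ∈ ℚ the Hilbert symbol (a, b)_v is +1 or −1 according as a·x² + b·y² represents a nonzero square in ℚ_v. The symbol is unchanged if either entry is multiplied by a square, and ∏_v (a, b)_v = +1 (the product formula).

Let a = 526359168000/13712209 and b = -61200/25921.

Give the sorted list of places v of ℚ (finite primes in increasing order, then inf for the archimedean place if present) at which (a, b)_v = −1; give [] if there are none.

(a, b) ≡ (7905, -17) mod (ℚ^×)²; places V = {2, 3, 5, 7, 17, 23, 31, ∞}.
(a,b)_7: α=-2, u≡4; β=-2, v≡2 (mod 7); (4|7)=+1, (2|7)=+1; sign (−1)^0·+1^-2·+1^-2 = +1.
(a,b)_2: α=10, β=4; u≡1, v≡7 (mod 8); ε(u)ε(v)=0·1, αω(v)=10·0, βω(u)=4·0; sum ≡ 0  ⇒  +1.
(a,b)_31: α=1, u≡25; β=0, v≡5 (mod 31); (25|31)=+1, (5|31)=+1; sign (−1)^0·+1^0·+1^1 = +1.
(a,b)_3: α=3, u≡1; β=2, v≡1 (mod 3); (1|3)=+1, (1|3)=+1; sign (−1)^0·+1^2·+1^3 = +1.
(a,b)_∞: sgn(7905)=+, sgn(-17)=−, so +1.
(a,b)_17: α=3, u≡5; β=1, v≡16 (mod 17); (5|17)=-1, (16|17)=+1; sign (−1)^0·-1^1·+1^3 = -1.
(a,b)_23: α=-4, u≡3; β=-2, v≡1 (mod 23); (3|23)=+1, (1|23)=+1; sign (−1)^0·+1^-2·+1^-4 = +1.
(a,b)_5: α=3, u≡1; β=2, v≡2 (mod 5); (1|5)=+1, (2|5)=-1; sign (−1)^0·+1^2·-1^3 = -1.
Ram(7905, -17) = {5, 17}; no ℚ_5-point on the conic.

[5, 17]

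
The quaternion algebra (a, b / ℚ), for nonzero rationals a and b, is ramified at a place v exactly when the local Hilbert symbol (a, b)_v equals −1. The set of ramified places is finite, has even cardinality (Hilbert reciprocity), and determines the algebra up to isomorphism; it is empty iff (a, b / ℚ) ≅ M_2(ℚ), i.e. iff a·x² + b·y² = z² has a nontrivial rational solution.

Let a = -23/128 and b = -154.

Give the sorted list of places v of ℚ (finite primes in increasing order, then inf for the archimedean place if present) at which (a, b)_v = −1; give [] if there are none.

(a, b) ≡ (-46, -154) mod (ℚ^×)²; places V = {2, 7, 11, 23, ∞}.
(a,b)_23: α=1, u≡7; β=0, v≡7 (mod 23); (7|23)=-1, (7|23)=-1; sign (−1)^0·-1^0·-1^1 = -1.
(a,b)_∞: sgn(-46)=−, sgn(-154)=−, so -1.
(a,b)_2: α=-7, β=1; u≡1, v≡3 (mod 8); ε(u)ε(v)=0·1, αω(v)=-7·1, βω(u)=1·0; sum ≡ 1  ⇒  -1.
(a,b)_7: α=0, u≡6; β=1, v≡6 (mod 7); (6|7)=-1, (6|7)=-1; sign (−1)^0·-1^1·-1^0 = -1.
(a,b)_11: α=0, u≡3; β=1, v≡8 (mod 11); (3|11)=+1, (8|11)=-1; sign (−1)^0·+1^1·-1^0 = +1.
Ram(-46, -154) = {2, 7, 23, ∞}; no ℚ_2-point on the conic.

[2, 7, 23, inf]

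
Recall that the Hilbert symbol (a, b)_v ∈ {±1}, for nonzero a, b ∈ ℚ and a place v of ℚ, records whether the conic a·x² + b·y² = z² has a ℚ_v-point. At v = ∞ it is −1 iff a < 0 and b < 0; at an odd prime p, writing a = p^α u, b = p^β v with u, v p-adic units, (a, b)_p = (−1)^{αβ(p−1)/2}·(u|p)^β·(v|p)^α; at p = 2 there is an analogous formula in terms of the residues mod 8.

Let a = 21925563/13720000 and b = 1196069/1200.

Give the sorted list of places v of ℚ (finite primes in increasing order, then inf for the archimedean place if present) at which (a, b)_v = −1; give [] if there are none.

(a, b) ≡ (4389, 6783) mod (ℚ^×)²; places V = {2, 3, 5, 7, 11, 17, 19, 23, ∞}.
(a,b)_2: α=-6, β=-4; u≡5, v≡7 (mod 8); ε(u)ε(v)=0·1, αω(v)=-6·0, βω(u)=-4·1; sum ≡ 0  ⇒  +1.
(a,b)_19: α=1, u≡10; β=1, v≡14 (mod 19); (10|19)=-1, (14|19)=-1; sign (−1)^1·-1^1·-1^1 = -1.
(a,b)_3: α=1, u≡2; β=-1, v≡2 (mod 3); (2|3)=-1, (2|3)=-1; sign (−1)^1·-1^-1·-1^1 = -1.
(a,b)_23: α=0, u≡14; β=2, v≡19 (mod 23); (14|23)=-1, (19|23)=-1; sign (−1)^0·-1^2·-1^0 = +1.
(a,b)_17: α=2, u≡7; β=1, v≡13 (mod 17); (7|17)=-1, (13|17)=+1; sign (−1)^0·-1^1·+1^2 = -1.
(a,b)_11: α=3, u≡9; β=0, v≡6 (mod 11); (9|11)=+1, (6|11)=-1; sign (−1)^0·+1^0·-1^3 = -1.
(a,b)_7: α=-3, u≡1; β=1, v≡6 (mod 7); (1|7)=+1, (6|7)=-1; sign (−1)^1·+1^1·-1^-3 = +1.
(a,b)_5: α=-4, u≡4; β=-2, v≡3 (mod 5); (4|5)=+1, (3|5)=-1; sign (−1)^0·+1^-2·-1^-4 = +1.
(a,b)_∞: sgn(4389)=+, sgn(6783)=+, so +1.
|Ram(4389, 6783)| = 4, even; anisotropic at {3, 11, 17, 19}.

[3, 11, 17, 19]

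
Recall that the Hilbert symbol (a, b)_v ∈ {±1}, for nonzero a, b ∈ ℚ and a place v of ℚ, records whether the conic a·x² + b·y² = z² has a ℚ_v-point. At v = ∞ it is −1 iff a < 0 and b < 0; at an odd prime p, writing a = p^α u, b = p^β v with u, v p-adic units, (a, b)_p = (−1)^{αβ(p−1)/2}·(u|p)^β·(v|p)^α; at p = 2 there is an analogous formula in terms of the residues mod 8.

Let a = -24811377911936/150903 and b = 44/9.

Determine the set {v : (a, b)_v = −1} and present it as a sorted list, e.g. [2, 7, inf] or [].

[2, 11, 23, 29]

Mod squares: a ≡ -102718, b ≡ 11. Check v ∈ {∞, 2, 3, 7, 11, 23, 29}.
v=11: a=11^7·(≡9), b=11^1·(≡9) mod 11; (9|11)=+1, (9|11)=+1; (−1)^{7·1·5}·(+1)^1·(+1)^7 = -1.
v=23: a=23^-1·(≡21), b=23^0·(≡10) mod 23; (21|23)=-1, (10|23)=-1; (−1)^{-1·0·11}·(-1)^0·(-1)^-1 = -1.
v=∞: -102718 < 0 and 11 > 0  ⇒  (a,b)_∞ = +1.
v=2: v_2(a)=7, v_2(b)=2; units ≡ 1, 3 (mod 8); ε·ε+αω+βω = 0·1+7·1+2·0 ≡ 1  ⇒  (a,b)_2 = -1.
v=29: a=29^1·(≡16), b=29^0·(≡21) mod 29; (16|29)=+1, (21|29)=-1; (−1)^{1·0·14}·(+1)^0·(-1)^1 = -1.
v=3: a=3^-8·(≡2), b=3^-2·(≡2) mod 3; (2|3)=-1, (2|3)=-1; (−1)^{-8·-2·1}·(-1)^-2·(-1)^-8 = +1.
v=7: a=7^3·(≡5), b=7^0·(≡1) mod 7; (5|7)=-1, (1|7)=+1; (−1)^{3·0·3}·(-1)^0·(+1)^3 = +1.
(-102718, 11 / ℚ) ramifies at {2, 11, 23, 29}: a division algebra.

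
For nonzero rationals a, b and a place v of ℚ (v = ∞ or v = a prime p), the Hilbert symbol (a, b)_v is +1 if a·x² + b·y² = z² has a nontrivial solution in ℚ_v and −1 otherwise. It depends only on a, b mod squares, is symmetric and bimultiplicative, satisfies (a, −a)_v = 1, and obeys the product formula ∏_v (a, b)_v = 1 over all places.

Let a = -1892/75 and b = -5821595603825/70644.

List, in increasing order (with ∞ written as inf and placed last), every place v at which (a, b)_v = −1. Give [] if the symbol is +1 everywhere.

Mod squares: a ≡ -1419, b ≡ -17607597. Check v ∈ {∞, 2, 3, 5, 7, 11, 17, 29, 31, 37, 43}.
v=37: a=37^0·(≡32), b=37^1·(≡2) mod 37; (32|37)=-1, (2|37)=-1; (−1)^{0·1·18}·(-1)^1·(-1)^0 = -1.
v=5: a=5^-2·(≡1), b=5^2·(≡3) mod 5; (1|5)=+1, (3|5)=-1; (−1)^{-2·2·2}·(+1)^2·(-1)^-2 = +1.
v=43: a=43^1·(≡4), b=43^1·(≡17) mod 43; (4|43)=+1, (17|43)=+1; (−1)^{1·1·21}·(+1)^1·(+1)^1 = -1.
v=7: a=7^0·(≡1), b=7^-1·(≡4) mod 7; (1|7)=+1, (4|7)=+1; (−1)^{0·-1·3}·(+1)^-1·(+1)^0 = +1.
v=31: a=31^0·(≡19), b=31^3·(≡6) mod 31; (19|31)=+1, (6|31)=-1; (−1)^{0·3·15}·(+1)^3·(-1)^0 = +1.
v=2: v_2(a)=2, v_2(b)=-2; units ≡ 5, 3 (mod 8); ε·ε+αω+βω = 0·1+2·1+-2·1 ≡ 0  ⇒  (a,b)_2 = +1.
v=29: a=29^0·(≡3), b=29^-2·(≡19) mod 29; (3|29)=-1, (19|29)=-1; (−1)^{0·-2·14}·(-1)^-2·(-1)^0 = +1.
v=17: a=17^0·(≡9), b=17^3·(≡2) mod 17; (9|17)=+1, (2|17)=+1; (−1)^{0·3·8}·(+1)^3·(+1)^0 = +1.
v=3: a=3^-1·(≡1), b=3^-1·(≡1) mod 3; (1|3)=+1, (1|3)=+1; (−1)^{-1·-1·1}·(+1)^-1·(+1)^-1 = -1.
v=∞: -1419 < 0 and -17607597 < 0  ⇒  (a,b)_∞ = -1.
v=11: a=11^1·(≡9), b=11^0·(≡5) mod 11; (9|11)=+1, (5|11)=+1; (−1)^{1·0·5}·(+1)^0·(+1)^1 = +1.
|Ram(-1419, -17607597)| = 4, even; anisotropic at {3, 37, 43, ∞}.

[3, 37, 43, inf]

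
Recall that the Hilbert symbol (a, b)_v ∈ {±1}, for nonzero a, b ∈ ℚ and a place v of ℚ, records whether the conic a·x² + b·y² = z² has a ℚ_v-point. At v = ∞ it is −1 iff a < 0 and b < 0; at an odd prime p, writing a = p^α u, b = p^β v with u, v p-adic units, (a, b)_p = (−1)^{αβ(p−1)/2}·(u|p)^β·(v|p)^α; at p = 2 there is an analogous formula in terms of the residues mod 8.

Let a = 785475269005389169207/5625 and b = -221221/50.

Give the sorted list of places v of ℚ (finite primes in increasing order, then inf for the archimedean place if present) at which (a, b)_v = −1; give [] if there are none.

(a, b) ≡ (9367, -2618) mod (ℚ^×)²; places V = {2, 3, 5, 7, 11, 13, 17, 19, 29, ∞}.
(a,b)_3: α=-2, u≡1; β=0, v≡1 (mod 3); (1|3)=+1, (1|3)=+1; sign (−1)^0·+1^0·+1^-2 = +1.
(a,b)_29: α=1, u≡7; β=0, v≡12 (mod 29); (7|29)=+1, (12|29)=-1; sign (−1)^0·+1^0·-1^1 = -1.
(a,b)_5: α=-4, u≡3; β=-2, v≡2 (mod 5); (3|5)=-1, (2|5)=-1; sign (−1)^0·-1^-2·-1^-4 = +1.
(a,b)_17: α=5, u≡12; β=1, v≡8 (mod 17); (12|17)=-1, (8|17)=+1; sign (−1)^0·-1^1·+1^5 = -1.
(a,b)_13: α=4, u≡7; β=2, v≡11 (mod 13); (7|13)=-1, (11|13)=-1; sign (−1)^0·-1^2·-1^4 = +1.
(a,b)_∞: sgn(9367)=+, sgn(-2618)=−, so +1.
(a,b)_19: α=1, u≡12; β=0, v≡6 (mod 19); (12|19)=-1, (6|19)=+1; sign (−1)^0·-1^0·+1^1 = +1.
(a,b)_11: α=4, u≡10; β=1, v≡5 (mod 11); (10|11)=-1, (5|11)=+1; sign (−1)^0·-1^1·+1^4 = -1.
(a,b)_7: α=4, u≡4; β=1, v≡2 (mod 7); (4|7)=+1, (2|7)=+1; sign (−1)^0·+1^1·+1^4 = +1.
(a,b)_2: α=0, β=-1; u≡7, v≡3 (mod 8); ε(u)ε(v)=1·1, αω(v)=0·1, βω(u)=-1·0; sum ≡ 1  ⇒  -1.
(9367, -2618 / ℚ) ramifies at {2, 11, 17, 29}: a division algebra.

[2, 11, 17, 29]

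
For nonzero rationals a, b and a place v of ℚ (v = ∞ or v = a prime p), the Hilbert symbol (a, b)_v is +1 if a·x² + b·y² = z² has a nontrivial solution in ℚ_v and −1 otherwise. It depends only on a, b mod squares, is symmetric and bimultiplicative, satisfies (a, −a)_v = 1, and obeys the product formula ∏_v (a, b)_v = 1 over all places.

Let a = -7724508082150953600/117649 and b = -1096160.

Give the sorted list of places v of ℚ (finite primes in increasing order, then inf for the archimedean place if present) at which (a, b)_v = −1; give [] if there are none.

[2, inf]

(a, b) ≡ (-26, -68510) mod (ℚ^×)²; places V = {2, 3, 5, 7, 13, 17, 31, ∞}.
(a,b)_7: α=-6, u≡4; β=0, v≡5 (mod 7); (4|7)=+1, (5|7)=-1; sign (−1)^0·+1^0·-1^-6 = +1.
(a,b)_13: α=5, u≡11; β=1, v≡11 (mod 13); (11|13)=-1, (11|13)=-1; sign (−1)^0·-1^1·-1^5 = +1.
(a,b)_2: α=7, β=5; u≡3, v≡1 (mod 8); ε(u)ε(v)=1·0, αω(v)=7·0, βω(u)=5·1; sum ≡ 1  ⇒  -1.
(a,b)_5: α=2, u≡4; β=1, v≡3 (mod 5); (4|5)=+1, (3|5)=-1; sign (−1)^0·+1^1·-1^2 = +1.
(a,b)_31: α=2, u≡14; β=1, v≡11 (mod 31); (14|31)=+1, (11|31)=-1; sign (−1)^0·+1^1·-1^2 = +1.
(a,b)_∞: sgn(-26)=−, sgn(-68510)=−, so -1.
(a,b)_17: α=4, u≡4; β=1, v≡1 (mod 17); (4|17)=+1, (1|17)=+1; sign (−1)^0·+1^1·+1^4 = +1.
(a,b)_3: α=4, u≡1; β=0, v≡1 (mod 3); (1|3)=+1, (1|3)=+1; sign (−1)^0·+1^0·+1^4 = +1.
(-26, -68510 / ℚ) ramifies at {2, ∞}: a division algebra.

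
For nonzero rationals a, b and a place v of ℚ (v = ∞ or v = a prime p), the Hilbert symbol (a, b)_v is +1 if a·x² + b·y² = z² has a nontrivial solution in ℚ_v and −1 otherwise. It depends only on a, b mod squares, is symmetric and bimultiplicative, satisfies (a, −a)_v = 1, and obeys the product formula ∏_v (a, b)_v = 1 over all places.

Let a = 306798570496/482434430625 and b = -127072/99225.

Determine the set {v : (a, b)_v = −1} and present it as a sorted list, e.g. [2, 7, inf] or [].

[2, 11]

(a, b) ≡ (19, -22) mod (ℚ^×)²; places V = {2, 3, 5, 7, 11, 19, ∞}.
(a,b)_5: α=-4, u≡4; β=-2, v≡2 (mod 5); (4|5)=+1, (2|5)=-1; sign (−1)^0·+1^-2·-1^-4 = +1.
(a,b)_2: α=10, β=5; u≡3, v≡5 (mod 8); ε(u)ε(v)=1·0, αω(v)=10·1, βω(u)=5·1; sum ≡ 1  ⇒  -1.
(a,b)_3: α=-8, u≡1; β=-4, v≡2 (mod 3); (1|3)=+1, (2|3)=-1; sign (−1)^0·+1^-4·-1^-8 = +1.
(a,b)_19: α=5, u≡17; β=2, v≡4 (mod 19); (17|19)=+1, (4|19)=+1; sign (−1)^0·+1^2·+1^5 = +1.
(a,b)_∞: sgn(19)=+, sgn(-22)=−, so +1.
(a,b)_11: α=2, u≡8; β=1, v≡4 (mod 11); (8|11)=-1, (4|11)=+1; sign (−1)^0·-1^1·+1^2 = -1.
(a,b)_7: α=-6, u≡3; β=-2, v≡3 (mod 7); (3|7)=-1, (3|7)=-1; sign (−1)^0·-1^-2·-1^-6 = +1.
Ram(19, -22) = {2, 11}; no ℚ_2-point on the conic.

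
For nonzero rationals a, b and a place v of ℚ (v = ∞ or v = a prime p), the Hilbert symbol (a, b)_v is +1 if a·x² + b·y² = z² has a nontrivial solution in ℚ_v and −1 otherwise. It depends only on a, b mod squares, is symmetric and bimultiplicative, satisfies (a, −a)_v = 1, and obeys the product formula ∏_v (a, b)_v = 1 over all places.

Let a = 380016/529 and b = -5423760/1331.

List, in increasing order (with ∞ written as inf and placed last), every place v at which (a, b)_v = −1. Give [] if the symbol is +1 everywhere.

[3, 11, 13, 29]

(a, b) ≡ (2639, -5115) mod (ℚ^×)²; places V = {2, 3, 5, 7, 11, 13, 23, 29, 31, ∞}.
(a,b)_23: α=-2, u≡10; β=0, v≡5 (mod 23); (10|23)=-1, (5|23)=-1; sign (−1)^0·-1^0·-1^-2 = +1.
(a,b)_31: α=0, u≡9; β=1, v≡29 (mod 31); (9|31)=+1, (29|31)=-1; sign (−1)^0·+1^1·-1^0 = +1.
(a,b)_11: α=0, u≡10; β=-3, v≡10 (mod 11); (10|11)=-1, (10|11)=-1; sign (−1)^0·-1^-3·-1^0 = -1.
(a,b)_2: α=4, β=4; u≡7, v≡5 (mod 8); ε(u)ε(v)=1·0, αω(v)=4·1, βω(u)=4·0; sum ≡ 0  ⇒  +1.
(a,b)_13: α=1, u≡11; β=0, v≡7 (mod 13); (11|13)=-1, (7|13)=-1; sign (−1)^0·-1^0·-1^1 = -1.
(a,b)_∞: sgn(2639)=+, sgn(-5115)=−, so +1.
(a,b)_3: α=2, u≡2; β=7, v≡2 (mod 3); (2|3)=-1, (2|3)=-1; sign (−1)^0·-1^7·-1^2 = -1.
(a,b)_5: α=0, u≡4; β=1, v≡3 (mod 5); (4|5)=+1, (3|5)=-1; sign (−1)^0·+1^1·-1^0 = +1.
(a,b)_29: α=1, u≡16; β=0, v≡2 (mod 29); (16|29)=+1, (2|29)=-1; sign (−1)^0·+1^0·-1^1 = -1.
(a,b)_7: α=1, u≡6; β=0, v≡1 (mod 7); (6|7)=-1, (1|7)=+1; sign (−1)^0·-1^0·+1^1 = +1.
|Ram(2639, -5115)| = 4, even; anisotropic at {3, 11, 13, 29}.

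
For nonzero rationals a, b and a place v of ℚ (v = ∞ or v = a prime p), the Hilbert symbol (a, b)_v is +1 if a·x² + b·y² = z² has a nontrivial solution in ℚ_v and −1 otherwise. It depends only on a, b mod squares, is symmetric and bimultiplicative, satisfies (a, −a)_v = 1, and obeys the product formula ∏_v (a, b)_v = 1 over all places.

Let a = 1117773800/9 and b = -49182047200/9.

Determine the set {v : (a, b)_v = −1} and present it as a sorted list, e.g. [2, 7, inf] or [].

(a, b) ≡ (92378, -8398) mod (ℚ^×)²; places V = {2, 3, 5, 11, 13, 17, 19, ∞}.
(a,b)_∞: sgn(92378)=+, sgn(-8398)=−, so +1.
(a,b)_13: α=1, u≡6; β=1, v≡9 (mod 13); (6|13)=-1, (9|13)=+1; sign (−1)^0·-1^1·+1^1 = -1.
(a,b)_2: α=3, β=5; u≡5, v≡1 (mod 8); ε(u)ε(v)=0·0, αω(v)=3·0, βω(u)=5·1; sum ≡ 1  ⇒  -1.
(a,b)_17: α=1, u≡14; β=1, v≡13 (mod 17); (14|17)=-1, (13|17)=+1; sign (−1)^0·-1^1·+1^1 = -1.
(a,b)_5: α=2, u≡3; β=2, v≡3 (mod 5); (3|5)=-1, (3|5)=-1; sign (−1)^0·-1^2·-1^2 = +1.
(a,b)_3: α=-2, u≡2; β=-2, v≡2 (mod 3); (2|3)=-1, (2|3)=-1; sign (−1)^0·-1^-2·-1^-2 = +1.
(a,b)_19: α=1, u≡7; β=1, v≡15 (mod 19); (7|19)=+1, (15|19)=-1; sign (−1)^1·+1^1·-1^1 = +1.
(a,b)_11: α=3, u≡3; β=4, v≡10 (mod 11); (3|11)=+1, (10|11)=-1; sign (−1)^0·+1^4·-1^3 = -1.
|Ram(92378, -8398)| = 4, even; anisotropic at {2, 11, 13, 17}.

[2, 11, 13, 17]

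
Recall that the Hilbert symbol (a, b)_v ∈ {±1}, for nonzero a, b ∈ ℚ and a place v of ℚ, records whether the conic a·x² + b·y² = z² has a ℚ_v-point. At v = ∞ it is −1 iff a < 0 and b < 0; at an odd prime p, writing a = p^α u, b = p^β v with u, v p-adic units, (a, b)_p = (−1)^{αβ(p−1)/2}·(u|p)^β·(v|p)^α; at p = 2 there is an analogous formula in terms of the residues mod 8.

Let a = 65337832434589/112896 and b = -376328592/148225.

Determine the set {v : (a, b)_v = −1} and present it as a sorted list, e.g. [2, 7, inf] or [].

[17, 23]

Mod squares: a ≡ 35336848261, b ≡ -290377. Check v ∈ {∞, 2, 3, 5, 7, 11, 13, 17, 19, 23, 29, 31, 37, 43}.
v=19: a=19^1·(≡4), b=19^1·(≡8) mod 19; (4|19)=+1, (8|19)=-1; (−1)^{1·1·9}·(+1)^1·(-1)^1 = +1.
v=11: a=11^1·(≡1), b=11^-2·(≡5) mod 11; (1|11)=+1, (5|11)=+1; (−1)^{1·-2·5}·(+1)^-2·(+1)^1 = +1.
v=23: a=23^1·(≡13), b=23^0·(≡20) mod 23; (13|23)=+1, (20|23)=-1; (−1)^{1·0·11}·(+1)^0·(-1)^1 = -1.
v=37: a=37^1·(≡21), b=37^0·(≡12) mod 37; (21|37)=+1, (12|37)=+1; (−1)^{1·0·18}·(+1)^0·(+1)^1 = +1.
v=17: a=17^1·(≡7), b=17^1·(≡8) mod 17; (7|17)=-1, (8|17)=+1; (−1)^{1·1·8}·(-1)^1·(+1)^1 = -1.
v=13: a=13^1·(≡10), b=13^0·(≡3) mod 13; (10|13)=+1, (3|13)=+1; (−1)^{1·0·6}·(+1)^0·(+1)^1 = +1.
v=29: a=29^1·(≡11), b=29^1·(≡12) mod 29; (11|29)=-1, (12|29)=-1; (−1)^{1·1·14}·(-1)^1·(-1)^1 = +1.
v=31: a=31^1·(≡10), b=31^1·(≡11) mod 31; (10|31)=+1, (11|31)=-1; (−1)^{1·1·15}·(+1)^1·(-1)^1 = +1.
v=7: a=7^-2·(≡1), b=7^-2·(≡4) mod 7; (1|7)=+1, (4|7)=+1; (−1)^{-2·-2·3}·(+1)^-2·(+1)^-2 = +1.
v=∞: 35336848261 > 0 and -290377 < 0  ⇒  (a,b)_∞ = +1.
v=2: v_2(a)=-8, v_2(b)=4; units ≡ 5, 7 (mod 8); ε·ε+αω+βω = 0·1+-8·0+4·1 ≡ 0  ⇒  (a,b)_2 = +1.
v=5: a=5^0·(≡4), b=5^-2·(≡2) mod 5; (4|5)=+1, (2|5)=-1; (−1)^{0·-2·2}·(+1)^-2·(-1)^0 = +1.
v=43: a=43^2·(≡12), b=43^0·(≡3) mod 43; (12|43)=-1, (3|43)=-1; (−1)^{2·0·21}·(-1)^0·(-1)^2 = +1.
v=3: a=3^-2·(≡1), b=3^4·(≡2) mod 3; (1|3)=+1, (2|3)=-1; (−1)^{-2·4·1}·(+1)^4·(-1)^-2 = +1.
|Ram(35336848261, -290377)| = 2, even; anisotropic at {17, 23}.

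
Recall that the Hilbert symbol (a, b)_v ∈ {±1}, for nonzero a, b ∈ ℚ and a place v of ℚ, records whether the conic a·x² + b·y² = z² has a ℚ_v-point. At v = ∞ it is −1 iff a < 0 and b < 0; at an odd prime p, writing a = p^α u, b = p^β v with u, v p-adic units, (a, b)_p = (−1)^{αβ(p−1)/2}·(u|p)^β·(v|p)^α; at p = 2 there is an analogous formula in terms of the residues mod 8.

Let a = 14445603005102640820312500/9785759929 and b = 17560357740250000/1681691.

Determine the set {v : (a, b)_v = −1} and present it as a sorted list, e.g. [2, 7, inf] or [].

[3, 11, 13, 29]

Mod squares: a ≡ 107445, b ≡ 11. Check v ∈ {∞, 2, 3, 5, 7, 11, 13, 17, 19, 23, 29, 37}.
v=11: a=11^-2·(≡7), b=11^-1·(≡9) mod 11; (7|11)=-1, (9|11)=+1; (−1)^{-2·-1·5}·(-1)^-1·(+1)^-2 = -1.
v=7: a=7^2·(≡4), b=7^0·(≡1) mod 7; (4|7)=+1, (1|7)=+1; (−1)^{2·0·3}·(+1)^0·(+1)^2 = +1.
v=17: a=17^-2·(≡6), b=17^-2·(≡3) mod 17; (6|17)=-1, (3|17)=-1; (−1)^{-2·-2·8}·(-1)^-2·(-1)^-2 = +1.
v=29: a=29^3·(≡23), b=29^2·(≡3) mod 29; (23|29)=+1, (3|29)=-1; (−1)^{3·2·14}·(+1)^2·(-1)^3 = -1.
v=3: a=3^1·(≡1), b=3^0·(≡2) mod 3; (1|3)=+1, (2|3)=-1; (−1)^{1·0·1}·(+1)^0·(-1)^1 = -1.
v=5: a=5^11·(≡1), b=5^6·(≡1) mod 5; (1|5)=+1, (1|5)=+1; (−1)^{11·6·2}·(+1)^6·(+1)^11 = +1.
v=19: a=19^3·(≡2), b=19^2·(≡1) mod 19; (2|19)=-1, (1|19)=+1; (−1)^{3·2·9}·(-1)^2·(+1)^3 = +1.
v=23: a=23^-4·(≡1), b=23^-2·(≡15) mod 23; (1|23)=+1, (15|23)=-1; (−1)^{-4·-2·11}·(+1)^-2·(-1)^-4 = +1.
v=2: v_2(a)=2, v_2(b)=4; units ≡ 5, 3 (mod 8); ε·ε+αω+βω = 0·1+2·1+4·1 ≡ 0  ⇒  (a,b)_2 = +1.
v=13: a=13^3·(≡4), b=13^2·(≡7) mod 13; (4|13)=+1, (7|13)=-1; (−1)^{3·2·6}·(+1)^2·(-1)^3 = -1.
v=∞: 107445 > 0 and 11 > 0  ⇒  (a,b)_∞ = +1.
v=37: a=37^2·(≡9), b=37^2·(≡21) mod 37; (9|37)=+1, (21|37)=+1; (−1)^{2·2·18}·(+1)^2·(+1)^2 = +1.
Ram(107445, 11) = {3, 11, 13, 29}; no ℚ_3-point on the conic.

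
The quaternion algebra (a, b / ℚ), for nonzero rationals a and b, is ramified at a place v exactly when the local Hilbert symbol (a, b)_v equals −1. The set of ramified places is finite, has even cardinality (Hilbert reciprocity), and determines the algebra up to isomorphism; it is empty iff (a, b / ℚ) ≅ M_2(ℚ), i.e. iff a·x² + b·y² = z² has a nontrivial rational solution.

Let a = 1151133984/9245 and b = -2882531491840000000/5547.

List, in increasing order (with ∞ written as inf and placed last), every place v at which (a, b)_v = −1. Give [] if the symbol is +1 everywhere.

[2, 7, 11, 13]

Mod squares: a ≡ 2730, b ≡ -1155. Check v ∈ {∞, 2, 3, 5, 7, 11, 13, 43}.
v=13: a=13^1·(≡11), b=13^4·(≡11) mod 13; (11|13)=-1, (11|13)=-1; (−1)^{1·4·6}·(-1)^4·(-1)^1 = -1.
v=11: a=11^4·(≡8), b=11^1·(≡1) mod 11; (8|11)=-1, (1|11)=+1; (−1)^{4·1·5}·(-1)^1·(+1)^4 = -1.
v=7: a=7^1·(≡6), b=7^1·(≡5) mod 7; (6|7)=-1, (5|7)=-1; (−1)^{1·1·3}·(-1)^1·(-1)^1 = -1.
v=3: a=3^3·(≡1), b=3^-1·(≡2) mod 3; (1|3)=+1, (2|3)=-1; (−1)^{3·-1·1}·(+1)^-1·(-1)^3 = +1.
v=∞: 2730 > 0 and -1155 < 0  ⇒  (a,b)_∞ = +1.
v=43: a=43^-2·(≡41), b=43^-2·(≡6) mod 43; (41|43)=+1, (6|43)=+1; (−1)^{-2·-2·21}·(+1)^-2·(+1)^-2 = +1.
v=5: a=5^-1·(≡1), b=5^7·(≡4) mod 5; (1|5)=+1, (4|5)=+1; (−1)^{-1·7·2}·(+1)^7·(+1)^-1 = +1.
v=2: v_2(a)=5, v_2(b)=24; units ≡ 5, 5 (mod 8); ε·ε+αω+βω = 0·0+5·1+24·1 ≡ 1  ⇒  (a,b)_2 = -1.
(2730, -1155 / ℚ) ramifies at {2, 7, 11, 13}: a division algebra.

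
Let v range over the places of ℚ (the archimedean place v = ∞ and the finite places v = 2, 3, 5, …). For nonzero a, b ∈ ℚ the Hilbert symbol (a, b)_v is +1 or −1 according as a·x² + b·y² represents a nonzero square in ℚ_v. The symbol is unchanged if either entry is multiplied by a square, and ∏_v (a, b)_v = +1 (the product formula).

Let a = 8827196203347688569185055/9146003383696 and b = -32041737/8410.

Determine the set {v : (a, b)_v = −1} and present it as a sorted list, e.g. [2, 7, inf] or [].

(a, b) ≡ (455, -8970) mod (ℚ^×)²; places V = {2, 3, 5, 7, 13, 23, 29, 31, ∞}.
(a,b)_31: α=-2, u≡22; β=0, v≡2 (mod 31); (22|31)=-1, (2|31)=+1; sign (−1)^0·-1^0·+1^-2 = +1.
(a,b)_29: α=-6, u≡22; β=-2, v≡16 (mod 29); (22|29)=+1, (16|29)=+1; sign (−1)^0·+1^-2·+1^-6 = +1.
(a,b)_∞: sgn(455)=+, sgn(-8970)=−, so +1.
(a,b)_7: α=7, u≡2; β=2, v≡2 (mod 7); (2|7)=+1, (2|7)=+1; sign (−1)^0·+1^2·+1^7 = +1.
(a,b)_13: α=3, u≡3; β=1, v≡1 (mod 13); (3|13)=+1, (1|13)=+1; sign (−1)^0·+1^1·+1^3 = +1.
(a,b)_23: α=4, u≡3; β=1, v≡4 (mod 23); (3|23)=+1, (4|23)=+1; sign (−1)^0·+1^1·+1^4 = +1.
(a,b)_5: α=1, u≡1; β=-1, v≡4 (mod 5); (1|5)=+1, (4|5)=+1; sign (−1)^0·+1^-1·+1^1 = +1.
(a,b)_2: α=-4, β=-1; u≡7, v≡3 (mod 8); ε(u)ε(v)=1·1, αω(v)=-4·1, βω(u)=-1·0; sum ≡ 1  ⇒  -1.
(a,b)_3: α=20, u≡2; β=7, v≡1 (mod 3); (2|3)=-1, (1|3)=+1; sign (−1)^0·-1^7·+1^20 = -1.
|Ram(455, -8970)| = 2, even; anisotropic at {2, 3}.

[2, 3]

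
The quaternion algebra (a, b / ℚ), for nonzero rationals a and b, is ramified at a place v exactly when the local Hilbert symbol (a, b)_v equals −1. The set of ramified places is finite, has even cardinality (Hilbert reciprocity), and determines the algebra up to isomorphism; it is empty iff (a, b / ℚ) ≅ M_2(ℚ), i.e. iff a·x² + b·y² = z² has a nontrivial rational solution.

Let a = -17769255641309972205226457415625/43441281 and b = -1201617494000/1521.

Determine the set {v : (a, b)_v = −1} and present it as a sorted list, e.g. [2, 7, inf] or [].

[11, 19, 29, inf]

Mod squares: a ≡ -515185, b ≡ -212135. Check v ∈ {∞, 2, 3, 5, 7, 11, 13, 17, 19, 23, 29}.
v=13: a=13^-6·(≡7), b=13^-2·(≡10) mod 13; (7|13)=-1, (10|13)=+1; (−1)^{-6·-2·6}·(-1)^-2·(+1)^-6 = +1.
v=23: a=23^2·(≡21), b=23^0·(≡11) mod 23; (21|23)=-1, (11|23)=-1; (−1)^{2·0·11}·(-1)^0·(-1)^2 = +1.
v=∞: -515185 < 0 and -212135 < 0  ⇒  (a,b)_∞ = -1.
v=2: v_2(a)=0, v_2(b)=4; units ≡ 7, 1 (mod 8); ε·ε+αω+βω = 1·0+0·0+4·0 ≡ 0  ⇒  (a,b)_2 = +1.
v=3: a=3^-2·(≡2), b=3^-2·(≡1) mod 3; (2|3)=-1, (1|3)=+1; (−1)^{-2·-2·1}·(-1)^-2·(+1)^-2 = +1.
v=11: a=11^3·(≡3), b=11^1·(≡4) mod 11; (3|11)=+1, (4|11)=+1; (−1)^{3·1·5}·(+1)^1·(+1)^3 = -1.
v=5: a=5^5·(≡2), b=5^3·(≡3) mod 5; (2|5)=-1, (3|5)=-1; (−1)^{5·3·2}·(-1)^3·(-1)^5 = +1.
v=7: a=7^6·(≡4), b=7^3·(≡5) mod 7; (4|7)=+1, (5|7)=-1; (−1)^{6·3·3}·(+1)^3·(-1)^6 = +1.
v=19: a=19^3·(≡6), b=19^1·(≡4) mod 19; (6|19)=+1, (4|19)=+1; (−1)^{3·1·9}·(+1)^1·(+1)^3 = -1.
v=17: a=17^7·(≡12), b=17^2·(≡16) mod 17; (12|17)=-1, (16|17)=+1; (−1)^{7·2·8}·(-1)^2·(+1)^7 = +1.
v=29: a=29^3·(≡8), b=29^1·(≡9) mod 29; (8|29)=-1, (9|29)=+1; (−1)^{3·1·14}·(-1)^1·(+1)^3 = -1.
|Ram(-515185, -212135)| = 4, even; anisotropic at {11, 19, 29, ∞}.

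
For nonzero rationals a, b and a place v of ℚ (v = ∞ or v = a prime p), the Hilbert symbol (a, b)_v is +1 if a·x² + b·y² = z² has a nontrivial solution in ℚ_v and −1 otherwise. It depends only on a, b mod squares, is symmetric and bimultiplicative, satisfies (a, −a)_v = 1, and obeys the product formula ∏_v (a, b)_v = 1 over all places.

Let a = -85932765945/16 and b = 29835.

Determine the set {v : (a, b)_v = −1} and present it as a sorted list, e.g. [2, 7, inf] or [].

Mod squares: a ≡ -37145, b ≡ 3315. Check v ∈ {∞, 2, 3, 5, 13, 17, 19, 23}.
v=19: a=19^1·(≡12), b=19^0·(≡5) mod 19; (12|19)=-1, (5|19)=+1; (−1)^{1·0·9}·(-1)^0·(+1)^1 = +1.
v=23: a=23^1·(≡13), b=23^0·(≡4) mod 23; (13|23)=+1, (4|23)=+1; (−1)^{1·0·11}·(+1)^0·(+1)^1 = +1.
v=17: a=17^1·(≡15), b=17^1·(≡4) mod 17; (15|17)=+1, (4|17)=+1; (−1)^{1·1·8}·(+1)^1·(+1)^1 = +1.
v=3: a=3^4·(≡1), b=3^3·(≡1) mod 3; (1|3)=+1, (1|3)=+1; (−1)^{4·3·1}·(+1)^3·(+1)^4 = +1.
v=13: a=13^4·(≡9), b=13^1·(≡7) mod 13; (9|13)=+1, (7|13)=-1; (−1)^{4·1·6}·(+1)^1·(-1)^4 = +1.
v=5: a=5^1·(≡1), b=5^1·(≡2) mod 5; (1|5)=+1, (2|5)=-1; (−1)^{1·1·2}·(+1)^1·(-1)^1 = -1.
v=2: v_2(a)=-4, v_2(b)=0; units ≡ 7, 3 (mod 8); ε·ε+αω+βω = 1·1+-4·1+0·0 ≡ 1  ⇒  (a,b)_2 = -1.
v=∞: -37145 < 0 and 3315 > 0  ⇒  (a,b)_∞ = +1.
Ram(-37145, 3315) = {2, 5}; no ℚ_2-point on the conic.

[2, 5]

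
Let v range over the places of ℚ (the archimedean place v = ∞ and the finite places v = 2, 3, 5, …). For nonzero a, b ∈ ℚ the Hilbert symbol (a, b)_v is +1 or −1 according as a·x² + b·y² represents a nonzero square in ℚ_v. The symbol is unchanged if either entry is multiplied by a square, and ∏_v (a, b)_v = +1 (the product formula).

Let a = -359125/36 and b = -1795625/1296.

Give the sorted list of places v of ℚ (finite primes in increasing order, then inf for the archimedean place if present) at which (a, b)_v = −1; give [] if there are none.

[2, 5, 17, inf]

Mod squares: a ≡ -85, b ≡ -17. Check v ∈ {∞, 2, 3, 5, 13, 17}.
v=17: a=17^1·(≡3), b=17^1·(≡16) mod 17; (3|17)=-1, (16|17)=+1; (−1)^{1·1·8}·(-1)^1·(+1)^1 = -1.
v=13: a=13^2·(≡2), b=13^2·(≡1) mod 13; (2|13)=-1, (1|13)=+1; (−1)^{2·2·6}·(-1)^2·(+1)^2 = +1.
v=5: a=5^3·(≡2), b=5^4·(≡2) mod 5; (2|5)=-1, (2|5)=-1; (−1)^{3·4·2}·(-1)^4·(-1)^3 = -1.
v=2: v_2(a)=-2, v_2(b)=-4; units ≡ 3, 7 (mod 8); ε·ε+αω+βω = 1·1+-2·0+-4·1 ≡ 1  ⇒  (a,b)_2 = -1.
v=∞: -85 < 0 and -17 < 0  ⇒  (a,b)_∞ = -1.
v=3: a=3^-2·(≡2), b=3^-4·(≡1) mod 3; (2|3)=-1, (1|3)=+1; (−1)^{-2·-4·1}·(-1)^-4·(+1)^-2 = +1.
(-85, -17 / ℚ) ramifies at {2, 5, 17, ∞}: a division algebra.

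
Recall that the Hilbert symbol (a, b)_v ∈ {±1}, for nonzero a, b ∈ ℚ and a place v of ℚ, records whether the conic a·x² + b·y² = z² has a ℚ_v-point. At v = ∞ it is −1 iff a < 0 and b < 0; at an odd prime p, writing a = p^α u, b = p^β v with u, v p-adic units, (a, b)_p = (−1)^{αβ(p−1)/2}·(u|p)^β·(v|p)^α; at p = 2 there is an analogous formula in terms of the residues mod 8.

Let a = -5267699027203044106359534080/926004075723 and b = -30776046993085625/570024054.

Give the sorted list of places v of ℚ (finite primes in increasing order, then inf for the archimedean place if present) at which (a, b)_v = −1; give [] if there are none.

[5, 7, 11, inf]

Mod squares: a ≡ -2310, b ≡ -102. Check v ∈ {∞, 2, 3, 5, 7, 11, 17, 19, 23, 31, 41}.
v=41: a=41^2·(≡7), b=41^0·(≡36) mod 41; (7|41)=-1, (36|41)=+1; (−1)^{2·0·20}·(-1)^0·(+1)^2 = +1.
v=7: a=7^1·(≡5), b=7^2·(≡5) mod 7; (5|7)=-1, (5|7)=-1; (−1)^{1·2·3}·(-1)^2·(-1)^1 = -1.
v=∞: -2310 < 0 and -102 < 0  ⇒  (a,b)_∞ = -1.
v=2: v_2(a)=9, v_2(b)=-1; units ≡ 5, 5 (mod 8); ε·ε+αω+βω = 0·0+9·1+-1·1 ≡ 0  ⇒  (a,b)_2 = +1.
v=3: a=3^-9·(≡1), b=3^-7·(≡2) mod 3; (1|3)=+1, (2|3)=-1; (−1)^{-9·-7·1}·(+1)^-7·(-1)^-9 = +1.
v=5: a=5^1·(≡3), b=5^4·(≡2) mod 5; (3|5)=-1, (2|5)=-1; (−1)^{1·4·2}·(-1)^4·(-1)^1 = -1.
v=23: a=23^6·(≡18), b=23^2·(≡3) mod 23; (18|23)=+1, (3|23)=+1; (−1)^{6·2·11}·(+1)^2·(+1)^6 = +1.
v=19: a=19^-6·(≡12), b=19^-4·(≡2) mod 19; (12|19)=-1, (2|19)=-1; (−1)^{-6·-4·9}·(-1)^-4·(-1)^-6 = +1.
v=17: a=17^0·(≡13), b=17^1·(≡5) mod 17; (13|17)=+1, (5|17)=-1; (−1)^{0·1·8}·(+1)^1·(-1)^0 = +1.
v=31: a=31^6·(≡6), b=31^4·(≡3) mod 31; (6|31)=-1, (3|31)=-1; (−1)^{6·4·15}·(-1)^4·(-1)^6 = +1.
v=11: a=11^3·(≡7), b=11^2·(≡6) mod 11; (7|11)=-1, (6|11)=-1; (−1)^{3·2·5}·(-1)^2·(-1)^3 = -1.
|Ram(-2310, -102)| = 4, even; anisotropic at {5, 7, 11, ∞}.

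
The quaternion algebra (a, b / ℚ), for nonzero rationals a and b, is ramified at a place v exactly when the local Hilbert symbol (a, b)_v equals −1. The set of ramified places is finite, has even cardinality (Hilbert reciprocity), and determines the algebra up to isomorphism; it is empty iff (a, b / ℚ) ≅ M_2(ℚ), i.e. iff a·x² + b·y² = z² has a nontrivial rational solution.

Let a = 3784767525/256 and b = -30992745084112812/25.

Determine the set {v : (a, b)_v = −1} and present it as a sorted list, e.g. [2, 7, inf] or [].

[7, 13, 17, 19]

(a, b) ≡ (207669, -1112554443) mod (ℚ^×)²; places V = {2, 3, 5, 7, 11, 13, 17, 19, 29, 31, 37, ∞}.
(a,b)_5: α=2, u≡1; β=-2, v≡3 (mod 5); (1|5)=+1, (3|5)=-1; sign (−1)^0·+1^-2·-1^2 = +1.
(a,b)_31: α=1, u≡26; β=1, v≡20 (mod 31); (26|31)=-1, (20|31)=+1; sign (−1)^1·-1^1·+1^1 = +1.
(a,b)_3: α=7, u≡1; β=1, v≡2 (mod 3); (1|3)=+1, (2|3)=-1; sign (−1)^1·+1^1·-1^7 = +1.
(a,b)_37: α=0, u≡10; β=1, v≡1 (mod 37); (10|37)=+1, (1|37)=+1; sign (−1)^0·+1^1·+1^0 = +1.
(a,b)_19: α=0, u≡8; β=1, v≡12 (mod 19); (8|19)=-1, (12|19)=-1; sign (−1)^0·-1^1·-1^0 = -1.
(a,b)_29: α=1, u≡11; β=2, v≡28 (mod 29); (11|29)=-1, (28|29)=+1; sign (−1)^0·-1^2·+1^1 = +1.
(a,b)_17: α=0, u≡14; β=1, v≡3 (mod 17); (14|17)=-1, (3|17)=-1; sign (−1)^0·-1^1·-1^0 = -1.
(a,b)_∞: sgn(207669)=+, sgn(-1112554443)=−, so +1.
(a,b)_11: α=1, u≡9; β=1, v≡10 (mod 11); (9|11)=+1, (10|11)=-1; sign (−1)^1·+1^1·-1^1 = +1.
(a,b)_13: α=0, u≡5; β=3, v≡6 (mod 13); (5|13)=-1, (6|13)=-1; sign (−1)^0·-1^3·-1^0 = -1.
(a,b)_7: α=1, u≡1; β=3, v≡2 (mod 7); (1|7)=+1, (2|7)=+1; sign (−1)^1·+1^3·+1^1 = -1.
(a,b)_2: α=-8, β=2; u≡5, v≡5 (mod 8); ε(u)ε(v)=0·0, αω(v)=-8·1, βω(u)=2·1; sum ≡ 0  ⇒  +1.
Ram(207669, -1112554443) = {7, 13, 17, 19}; no ℚ_7-point on the conic.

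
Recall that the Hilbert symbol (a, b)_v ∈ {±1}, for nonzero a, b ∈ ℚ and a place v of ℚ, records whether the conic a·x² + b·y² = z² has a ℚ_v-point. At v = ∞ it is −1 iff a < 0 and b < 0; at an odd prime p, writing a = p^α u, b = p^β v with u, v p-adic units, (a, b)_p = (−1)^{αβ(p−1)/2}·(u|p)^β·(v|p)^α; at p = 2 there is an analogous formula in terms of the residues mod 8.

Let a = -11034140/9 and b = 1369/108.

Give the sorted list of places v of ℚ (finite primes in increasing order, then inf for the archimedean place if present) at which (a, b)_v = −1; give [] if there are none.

[5, 31]

Mod squares: a ≡ -2015, b ≡ 3. Check v ∈ {∞, 2, 3, 5, 13, 31, 37}.
v=∞: -2015 < 0 and 3 > 0  ⇒  (a,b)_∞ = +1.
v=2: v_2(a)=2, v_2(b)=-2; units ≡ 1, 3 (mod 8); ε·ε+αω+βω = 0·1+2·1+-2·0 ≡ 0  ⇒  (a,b)_2 = +1.
v=5: a=5^1·(≡3), b=5^0·(≡3) mod 5; (3|5)=-1, (3|5)=-1; (−1)^{1·0·2}·(-1)^0·(-1)^1 = -1.
v=31: a=31^1·(≡14), b=31^0·(≡21) mod 31; (14|31)=+1, (21|31)=-1; (−1)^{1·0·15}·(+1)^0·(-1)^1 = -1.
v=13: a=13^1·(≡9), b=13^0·(≡1) mod 13; (9|13)=+1, (1|13)=+1; (−1)^{1·0·6}·(+1)^0·(+1)^1 = +1.
v=3: a=3^-2·(≡1), b=3^-3·(≡1) mod 3; (1|3)=+1, (1|3)=+1; (−1)^{-2·-3·1}·(+1)^-3·(+1)^-2 = +1.
v=37: a=37^2·(≡13), b=37^2·(≡12) mod 37; (13|37)=-1, (12|37)=+1; (−1)^{2·2·18}·(-1)^2·(+1)^2 = +1.
Ram(-2015, 3) = {5, 31}; no ℚ_5-point on the conic.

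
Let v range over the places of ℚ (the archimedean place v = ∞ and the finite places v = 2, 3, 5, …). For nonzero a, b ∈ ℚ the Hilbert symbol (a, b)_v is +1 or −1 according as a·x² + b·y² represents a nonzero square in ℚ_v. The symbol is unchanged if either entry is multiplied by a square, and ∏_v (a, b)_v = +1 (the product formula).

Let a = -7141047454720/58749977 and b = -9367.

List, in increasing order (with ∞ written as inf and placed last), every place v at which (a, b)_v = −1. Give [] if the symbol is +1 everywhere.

(a, b) ≡ (-46835, -9367) mod (ℚ^×)²; places V = {2, 5, 11, 13, 17, 19, 29, 37, 43, ∞}.
(a,b)_43: α=2, u≡17; β=0, v≡7 (mod 43); (17|43)=+1, (7|43)=-1; sign (−1)^0·+1^0·-1^2 = +1.
(a,b)_29: α=1, u≡1; β=1, v≡25 (mod 29); (1|29)=+1, (25|29)=+1; sign (−1)^0·+1^1·+1^1 = +1.
(a,b)_11: α=-2, u≡1; β=0, v≡5 (mod 11); (1|11)=+1, (5|11)=+1; sign (−1)^0·+1^0·+1^-2 = +1.
(a,b)_13: α=-4, u≡1; β=0, v≡6 (mod 13); (1|13)=+1, (6|13)=-1; sign (−1)^0·+1^0·-1^-4 = +1.
(a,b)_∞: sgn(-46835)=−, sgn(-9367)=−, so -1.
(a,b)_2: α=10, β=0; u≡5, v≡1 (mod 8); ε(u)ε(v)=0·0, αω(v)=10·0, βω(u)=0·1; sum ≡ 0  ⇒  +1.
(a,b)_17: α=-1, u≡4; β=1, v≡10 (mod 17); (4|17)=+1, (10|17)=-1; sign (−1)^0·+1^1·-1^-1 = -1.
(a,b)_37: α=2, u≡30; β=0, v≡31 (mod 37); (30|37)=+1, (31|37)=-1; sign (−1)^0·+1^0·-1^2 = +1.
(a,b)_19: α=1, u≡11; β=1, v≡1 (mod 19); (11|19)=+1, (1|19)=+1; sign (−1)^1·+1^1·+1^1 = -1.
(a,b)_5: α=1, u≡3; β=0, v≡3 (mod 5); (3|5)=-1, (3|5)=-1; sign (−1)^0·-1^0·-1^1 = -1.
|Ram(-46835, -9367)| = 4, even; anisotropic at {5, 17, 19, ∞}.

[5, 17, 19, inf]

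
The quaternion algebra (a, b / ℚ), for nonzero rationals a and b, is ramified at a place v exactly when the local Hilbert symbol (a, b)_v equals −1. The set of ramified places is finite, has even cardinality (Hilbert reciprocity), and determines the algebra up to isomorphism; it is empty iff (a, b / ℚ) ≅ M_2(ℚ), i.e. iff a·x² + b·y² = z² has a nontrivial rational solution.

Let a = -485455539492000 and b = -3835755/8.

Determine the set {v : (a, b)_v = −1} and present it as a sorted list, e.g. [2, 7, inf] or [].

(a, b) ≡ (-13530, -94710) mod (ℚ^×)²; places V = {2, 3, 5, 7, 11, 41, ∞}.
(a,b)_5: α=3, u≡4; β=1, v≡3 (mod 5); (4|5)=+1, (3|5)=-1; sign (−1)^0·+1^1·-1^3 = -1.
(a,b)_2: α=5, β=-3; u≡3, v≡5 (mod 8); ε(u)ε(v)=1·0, αω(v)=5·1, βω(u)=-3·1; sum ≡ 0  ⇒  +1.
(a,b)_7: α=2, u≡4; β=1, v≡2 (mod 7); (4|7)=+1, (2|7)=+1; sign (−1)^0·+1^1·+1^2 = +1.
(a,b)_41: α=3, u≡31; β=1, v≡6 (mod 41); (31|41)=+1, (6|41)=-1; sign (−1)^0·+1^1·-1^3 = -1.
(a,b)_∞: sgn(-13530)=−, sgn(-94710)=−, so -1.
(a,b)_3: α=3, u≡2; β=5, v≡2 (mod 3); (2|3)=-1, (2|3)=-1; sign (−1)^1·-1^5·-1^3 = -1.
(a,b)_11: α=3, u≡6; β=1, v≡9 (mod 11); (6|11)=-1, (9|11)=+1; sign (−1)^1·-1^1·+1^3 = +1.
(-13530, -94710 / ℚ) ramifies at {3, 5, 41, ∞}: a division algebra.

[3, 5, 41, inf]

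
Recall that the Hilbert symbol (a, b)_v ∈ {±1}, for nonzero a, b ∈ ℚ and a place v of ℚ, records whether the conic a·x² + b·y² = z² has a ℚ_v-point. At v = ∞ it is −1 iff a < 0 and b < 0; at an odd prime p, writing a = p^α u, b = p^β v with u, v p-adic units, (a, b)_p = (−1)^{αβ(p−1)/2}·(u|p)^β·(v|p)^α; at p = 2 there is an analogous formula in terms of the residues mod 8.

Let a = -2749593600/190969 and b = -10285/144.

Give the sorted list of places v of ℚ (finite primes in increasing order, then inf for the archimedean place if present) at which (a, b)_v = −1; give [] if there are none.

[2, 3, 13, inf]

Mod squares: a ≡ -1326, b ≡ -85. Check v ∈ {∞, 2, 3, 5, 11, 13, 17, 19, 23}.
v=2: v_2(a)=11, v_2(b)=-4; units ≡ 1, 3 (mod 8); ε·ε+αω+βω = 0·1+11·1+-4·0 ≡ 1  ⇒  (a,b)_2 = -1.
v=19: a=19^-2·(≡4), b=19^0·(≡15) mod 19; (4|19)=+1, (15|19)=-1; (−1)^{-2·0·9}·(+1)^0·(-1)^-2 = +1.
v=5: a=5^2·(≡4), b=5^1·(≡2) mod 5; (4|5)=+1, (2|5)=-1; (−1)^{2·1·2}·(+1)^1·(-1)^2 = +1.
v=∞: -1326 < 0 and -85 < 0  ⇒  (a,b)_∞ = -1.
v=23: a=23^-2·(≡6), b=23^0·(≡7) mod 23; (6|23)=+1, (7|23)=-1; (−1)^{-2·0·11}·(+1)^0·(-1)^-2 = +1.
v=13: a=13^1·(≡8), b=13^0·(≡11) mod 13; (8|13)=-1, (11|13)=-1; (−1)^{1·0·6}·(-1)^0·(-1)^1 = -1.
v=3: a=3^5·(≡2), b=3^-2·(≡2) mod 3; (2|3)=-1, (2|3)=-1; (−1)^{5·-2·1}·(-1)^-2·(-1)^5 = -1.
v=11: a=11^0·(≡3), b=11^2·(≡3) mod 11; (3|11)=+1, (3|11)=+1; (−1)^{0·2·5}·(+1)^2·(+1)^0 = +1.
v=17: a=17^1·(≡7), b=17^1·(≡3) mod 17; (7|17)=-1, (3|17)=-1; (−1)^{1·1·8}·(-1)^1·(-1)^1 = +1.
|Ram(-1326, -85)| = 4, even; anisotropic at {2, 3, 13, ∞}.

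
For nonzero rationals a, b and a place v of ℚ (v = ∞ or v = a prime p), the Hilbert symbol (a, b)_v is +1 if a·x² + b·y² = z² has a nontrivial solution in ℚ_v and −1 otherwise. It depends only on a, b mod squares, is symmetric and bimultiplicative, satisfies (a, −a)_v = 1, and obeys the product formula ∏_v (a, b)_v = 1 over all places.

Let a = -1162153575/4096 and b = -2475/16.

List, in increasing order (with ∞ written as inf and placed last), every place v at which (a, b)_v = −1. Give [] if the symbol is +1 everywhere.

[17, inf]

(a, b) ≡ (-527, -11) mod (ℚ^×)²; places V = {2, 3, 5, 11, 17, 31, ∞}.
(a,b)_11: α=2, u≡5; β=1, v≡10 (mod 11); (5|11)=+1, (10|11)=-1; sign (−1)^0·+1^1·-1^2 = +1.
(a,b)_31: α=1, u≡16; β=0, v≡10 (mod 31); (16|31)=+1, (10|31)=+1; sign (−1)^0·+1^0·+1^1 = +1.
(a,b)_∞: sgn(-527)=−, sgn(-11)=−, so -1.
(a,b)_17: α=1, u≡11; β=0, v≡10 (mod 17); (11|17)=-1, (10|17)=-1; sign (−1)^0·-1^0·-1^1 = -1.
(a,b)_2: α=-12, β=-4; u≡1, v≡5 (mod 8); ε(u)ε(v)=0·0, αω(v)=-12·1, βω(u)=-4·0; sum ≡ 0  ⇒  +1.
(a,b)_5: α=2, u≡2; β=2, v≡1 (mod 5); (2|5)=-1, (1|5)=+1; sign (−1)^0·-1^2·+1^2 = +1.
(a,b)_3: α=6, u≡1; β=2, v≡1 (mod 3); (1|3)=+1, (1|3)=+1; sign (−1)^0·+1^2·+1^6 = +1.
|Ram(-527, -11)| = 2, even; anisotropic at {17, ∞}.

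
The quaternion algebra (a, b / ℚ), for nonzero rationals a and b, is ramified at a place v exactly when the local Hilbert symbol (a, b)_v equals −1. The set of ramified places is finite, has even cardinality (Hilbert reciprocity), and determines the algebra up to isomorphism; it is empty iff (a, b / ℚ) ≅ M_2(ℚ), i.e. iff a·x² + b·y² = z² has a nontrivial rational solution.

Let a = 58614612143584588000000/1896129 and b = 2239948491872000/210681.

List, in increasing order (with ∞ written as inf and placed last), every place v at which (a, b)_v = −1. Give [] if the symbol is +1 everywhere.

[2, 5, 19, 29]

Mod squares: a ≡ 1153243, b ≡ 95. Check v ∈ {∞, 2, 3, 5, 7, 13, 17, 19, 23, 29}.
v=13: a=13^5·(≡1), b=13^2·(≡4) mod 13; (1|13)=+1, (4|13)=+1; (−1)^{5·2·6}·(+1)^2·(+1)^5 = +1.
v=5: a=5^6·(≡3), b=5^3·(≡1) mod 5; (3|5)=-1, (1|5)=+1; (−1)^{6·3·2}·(-1)^3·(+1)^6 = -1.
v=2: v_2(a)=8, v_2(b)=8; units ≡ 3, 7 (mod 8); ε·ε+αω+βω = 1·1+8·0+8·1 ≡ 1  ⇒  (a,b)_2 = -1.
v=23: a=23^3·(≡3), b=23^2·(≡4) mod 23; (3|23)=+1, (4|23)=+1; (−1)^{3·2·11}·(+1)^2·(+1)^3 = +1.
v=19: a=19^1·(≡6), b=19^1·(≡1) mod 19; (6|19)=+1, (1|19)=+1; (−1)^{1·1·9}·(+1)^1·(+1)^1 = -1.
v=29: a=29^3·(≡3), b=29^2·(≡15) mod 29; (3|29)=-1, (15|29)=-1; (−1)^{3·2·14}·(-1)^2·(-1)^3 = -1.
v=7: a=7^1·(≡2), b=7^2·(≡2) mod 7; (2|7)=+1, (2|7)=+1; (−1)^{1·2·3}·(+1)^2·(+1)^1 = +1.
v=3: a=3^-8·(≡1), b=3^-6·(≡2) mod 3; (1|3)=+1, (2|3)=-1; (−1)^{-8·-6·1}·(+1)^-6·(-1)^-8 = +1.
v=∞: 1153243 > 0 and 95 > 0  ⇒  (a,b)_∞ = +1.
v=17: a=17^-2·(≡11), b=17^-2·(≡12) mod 17; (11|17)=-1, (12|17)=-1; (−1)^{-2·-2·8}·(-1)^-2·(-1)^-2 = +1.
|Ram(1153243, 95)| = 4, even; anisotropic at {2, 5, 19, 29}.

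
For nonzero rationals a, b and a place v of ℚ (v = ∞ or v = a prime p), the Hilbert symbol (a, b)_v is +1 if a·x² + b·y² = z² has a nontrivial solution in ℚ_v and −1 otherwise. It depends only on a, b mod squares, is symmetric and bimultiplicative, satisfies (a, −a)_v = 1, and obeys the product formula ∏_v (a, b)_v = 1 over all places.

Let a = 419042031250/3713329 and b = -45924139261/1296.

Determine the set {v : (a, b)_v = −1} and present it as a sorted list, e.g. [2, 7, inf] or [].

Mod squares: a ≡ 74290, b ≡ -2245789. Check v ∈ {∞, 2, 3, 5, 7, 11, 13, 17, 19, 23, 29, 37, 41, 47}.
v=13: a=13^0·(≡7), b=13^3·(≡9) mod 13; (7|13)=-1, (9|13)=+1; (−1)^{0·3·6}·(-1)^3·(+1)^0 = -1.
v=17: a=17^1·(≡4), b=17^0·(≡2) mod 17; (4|17)=+1, (2|17)=+1; (−1)^{1·0·8}·(+1)^0·(+1)^1 = +1.
v=∞: 74290 > 0 and -2245789 < 0  ⇒  (a,b)_∞ = +1.
v=41: a=41^-2·(≡20), b=41^0·(≡22) mod 41; (20|41)=+1, (22|41)=-1; (−1)^{-2·0·20}·(+1)^0·(-1)^-2 = +1.
v=5: a=5^7·(≡2), b=5^0·(≡4) mod 5; (2|5)=-1, (4|5)=+1; (−1)^{7·0·2}·(-1)^0·(+1)^7 = +1.
v=23: a=23^1·(≡19), b=23^1·(≡21) mod 23; (19|23)=-1, (21|23)=-1; (−1)^{1·1·11}·(-1)^1·(-1)^1 = -1.
v=7: a=7^0·(≡6), b=7^1·(≡1) mod 7; (6|7)=-1, (1|7)=+1; (−1)^{0·1·3}·(-1)^1·(+1)^0 = -1.
v=3: a=3^0·(≡1), b=3^-4·(≡2) mod 3; (1|3)=+1, (2|3)=-1; (−1)^{0·-4·1}·(+1)^-4·(-1)^0 = +1.
v=2: v_2(a)=1, v_2(b)=-4; units ≡ 1, 3 (mod 8); ε·ε+αω+βω = 0·1+1·1+-4·0 ≡ 1  ⇒  (a,b)_2 = -1.
v=29: a=29^0·(≡26), b=29^1·(≡21) mod 29; (26|29)=-1, (21|29)=-1; (−1)^{0·1·14}·(-1)^1·(-1)^0 = -1.
v=11: a=11^0·(≡10), b=11^2·(≡3) mod 11; (10|11)=-1, (3|11)=+1; (−1)^{0·2·5}·(-1)^2·(+1)^0 = +1.
v=19: a=19^3·(≡15), b=19^0·(≡9) mod 19; (15|19)=-1, (9|19)=+1; (−1)^{3·0·9}·(-1)^0·(+1)^3 = +1.
v=37: a=37^0·(≡29), b=37^1·(≡19) mod 37; (29|37)=-1, (19|37)=-1; (−1)^{0·1·18}·(-1)^1·(-1)^0 = -1.
v=47: a=47^-2·(≡43), b=47^0·(≡7) mod 47; (43|47)=-1, (7|47)=+1; (−1)^{-2·0·23}·(-1)^0·(+1)^-2 = +1.
(74290, -2245789 / ℚ) ramifies at {2, 7, 13, 23, 29, 37}: a division algebra.

[2, 7, 13, 23, 29, 37]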